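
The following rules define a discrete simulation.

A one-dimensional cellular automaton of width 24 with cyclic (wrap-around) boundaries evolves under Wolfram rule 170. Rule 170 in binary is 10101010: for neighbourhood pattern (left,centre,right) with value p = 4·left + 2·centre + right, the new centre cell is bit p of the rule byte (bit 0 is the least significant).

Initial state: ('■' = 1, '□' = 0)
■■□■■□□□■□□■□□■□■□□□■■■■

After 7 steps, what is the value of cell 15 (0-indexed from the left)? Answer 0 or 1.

k=0  ■■□■■□□□■□□■□□■□■□□□■■■■
k=1  ■□■■□□□■□□■□□■□■□□□■■■■■
k=2  □■■□□□■□□■□□■□■□□□■■■■■■
k=3  ■■□□□■□□■□□■□■□□□■■■■■■□
k=4  ■□□□■□□■□□■□■□□□■■■■■■□■
k=5  □□□■□□■□□■□■□□□■■■■■■□■■
k=6  □□■□□■□□■□■□□□■■■■■■□■■□
k=7  □■□□■□□■□■□□□■■■■■■□■■□□

1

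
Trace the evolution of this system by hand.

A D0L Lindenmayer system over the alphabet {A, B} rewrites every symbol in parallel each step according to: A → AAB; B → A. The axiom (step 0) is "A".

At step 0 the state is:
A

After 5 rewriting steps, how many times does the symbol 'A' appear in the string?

70

[0] A
[1] AAB
[2] AABAABA
[3] AABAABAAABAABAAAB
[4] AABAABAAABAABAAABAABAABAAABAABAAABAABAABA
[5] AABAABAAABAABAAABAABAABAAABAABAAABAABAABAAABAABAAABAABAAABAABAABAAABAABAAABAABAABAAABAABAAABAABAAAB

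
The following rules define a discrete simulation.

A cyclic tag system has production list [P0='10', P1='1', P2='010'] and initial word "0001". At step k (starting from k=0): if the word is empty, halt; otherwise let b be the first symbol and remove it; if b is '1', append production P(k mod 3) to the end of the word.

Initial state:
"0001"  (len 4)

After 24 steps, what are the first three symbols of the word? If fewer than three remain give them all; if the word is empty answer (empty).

step 0: "0001"  (len 4)
step 1: "001"  (len 3)
step 2: "01"  (len 2)
step 3: "1"  (len 1)
step 4: "10"  (len 2)
step 5: "01"  (len 2)
step 6: "1"  (len 1)
step 7: "10"  (len 2)
step 8: "01"  (len 2)
step 9: "1"  (len 1)
step 10: "10"  (len 2)
step 11: "01"  (len 2)
step 12: "1"  (len 1)
step 13: "10"  (len 2)
step 14: "01"  (len 2)
step 15: "1"  (len 1)
step 16: "10"  (len 2)
step 17: "01"  (len 2)
step 18: "1"  (len 1)
step 19: "10"  (len 2)
step 20: "01"  (len 2)
step 21: "1"  (len 1)
step 22: "10"  (len 2)
step 23: "01"  (len 2)
step 24: "1"  (len 1)

1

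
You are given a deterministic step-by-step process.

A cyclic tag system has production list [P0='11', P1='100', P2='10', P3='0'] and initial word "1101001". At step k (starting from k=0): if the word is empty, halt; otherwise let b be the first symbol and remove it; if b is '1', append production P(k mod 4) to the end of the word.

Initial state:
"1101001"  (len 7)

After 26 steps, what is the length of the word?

t=0: "1101001"  (len 7)
t=1: "10100111"  (len 8)
t=2: "0100111100"  (len 10)
t=3: "100111100"  (len 9)
t=4: "001111000"  (len 9)
t=5: "01111000"  (len 8)
t=6: "1111000"  (len 7)
t=7: "11100010"  (len 8)
t=8: "11000100"  (len 8)
t=9: "100010011"  (len 9)
t=10: "00010011100"  (len 11)
t=11: "0010011100"  (len 10)
t=12: "010011100"  (len 9)
t=13: "10011100"  (len 8)
t=14: "0011100100"  (len 10)
t=15: "011100100"  (len 9)
t=16: "11100100"  (len 8)
t=17: "110010011"  (len 9)
t=18: "10010011100"  (len 11)
t=19: "001001110010"  (len 12)
t=20: "01001110010"  (len 11)
t=21: "1001110010"  (len 10)
t=22: "001110010100"  (len 12)
t=23: "01110010100"  (len 11)
t=24: "1110010100"  (len 10)
t=25: "11001010011"  (len 11)
t=26: "1001010011100"  (len 13)

13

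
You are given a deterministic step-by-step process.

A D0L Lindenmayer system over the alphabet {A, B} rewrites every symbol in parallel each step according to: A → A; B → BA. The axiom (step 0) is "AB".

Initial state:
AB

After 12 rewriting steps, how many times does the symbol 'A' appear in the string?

k=0  AB
k=1  ABA
k=2  ABAA
k=3  ABAAA
k=4  ABAAAA
k=5  ABAAAAA
k=6  ABAAAAAA
k=7  ABAAAAAAA
k=8  ABAAAAAAAA
k=9  ABAAAAAAAAA
k=10  ABAAAAAAAAAA
k=11  ABAAAAAAAAAAA
k=12  ABAAAAAAAAAAAA

13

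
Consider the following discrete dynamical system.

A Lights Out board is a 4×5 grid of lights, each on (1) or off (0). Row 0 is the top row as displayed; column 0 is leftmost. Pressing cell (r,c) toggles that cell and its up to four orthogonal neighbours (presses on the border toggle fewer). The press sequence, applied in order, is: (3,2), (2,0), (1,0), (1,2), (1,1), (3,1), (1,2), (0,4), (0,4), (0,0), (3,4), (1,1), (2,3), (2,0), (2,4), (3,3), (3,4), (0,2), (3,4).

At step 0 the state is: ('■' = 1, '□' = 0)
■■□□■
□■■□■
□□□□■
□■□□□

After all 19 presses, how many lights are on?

k=0  ■■□□■
□■■□■
□□□□■
□■□□□
k=1  ■■□□■
□■■□■
□□■□■
□□■■□
k=2  ■■□□■
■■■□■
■■■□■
■□■■□
k=3  □■□□■
□□■□■
□■■□■
■□■■□
k=4  □■■□■
□■□■■
□■□□■
■□■■□
k=5  □□■□■
■□■■■
□□□□■
■□■■□
k=6  □□■□■
■□■■■
□■□□■
□■□■□
k=7  □□□□■
■■□□■
□■■□■
□■□■□
k=8  □□□■□
■■□□□
□■■□■
□■□■□
k=9  □□□□■
■■□□■
□■■□■
□■□■□
k=10  ■■□□■
□■□□■
□■■□■
□■□■□
k=11  ■■□□■
□■□□■
□■■□□
□■□□■
k=12  ■□□□■
■□■□■
□□■□□
□■□□■
k=13  ■□□□■
■□■■■
□□□■■
□■□■■
k=14  ■□□□■
□□■■■
■■□■■
■■□■■
k=15  ■□□□■
□□■■□
■■□□□
■■□■□
k=16  ■□□□■
□□■■□
■■□■□
■■■□■
k=17  ■□□□■
□□■■□
■■□■■
■■■■□
k=18  ■■■■■
□□□■□
■■□■■
■■■■□
k=19  ■■■■■
□□□■□
■■□■□
■■■□■

13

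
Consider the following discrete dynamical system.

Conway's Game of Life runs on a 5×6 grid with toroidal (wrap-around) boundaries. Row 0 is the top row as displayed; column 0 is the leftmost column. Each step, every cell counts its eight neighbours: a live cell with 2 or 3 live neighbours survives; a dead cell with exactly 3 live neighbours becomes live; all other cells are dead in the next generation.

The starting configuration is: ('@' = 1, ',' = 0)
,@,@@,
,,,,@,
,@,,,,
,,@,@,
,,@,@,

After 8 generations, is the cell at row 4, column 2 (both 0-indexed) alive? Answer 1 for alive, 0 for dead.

0

step 0: ,@,@@,
,,,,@,
,@,,,,
,,@,@,
,,@,@,
step 1: ,,@,@@
,,@@@,
,,,@,,
,@@,,,
,@@,@@
step 2: @,,,,,
,,@,,@
,@,,@,
@@,,@,
,,,,@@
step 3: @,,,@,
@@,,,@
,@@@@,
@@,@@,
,@,,@,
step 4: ,,,,@,
,,,,,,
,,,,,,
@,,,,,
,@@,@,
step 5: ,,,@,,
,,,,,,
,,,,,,
,@,,,,
,@,@,@
step 6: ,,@,@,
,,,,,,
,,,,,,
@,@,,,
@,,,@,
step 7: ,,,@,@
,,,,,,
,,,,,,
,@,,,@
,,,,,,
step 8: ,,,,,,
,,,,,,
,,,,,,
,,,,,,
@,,,@,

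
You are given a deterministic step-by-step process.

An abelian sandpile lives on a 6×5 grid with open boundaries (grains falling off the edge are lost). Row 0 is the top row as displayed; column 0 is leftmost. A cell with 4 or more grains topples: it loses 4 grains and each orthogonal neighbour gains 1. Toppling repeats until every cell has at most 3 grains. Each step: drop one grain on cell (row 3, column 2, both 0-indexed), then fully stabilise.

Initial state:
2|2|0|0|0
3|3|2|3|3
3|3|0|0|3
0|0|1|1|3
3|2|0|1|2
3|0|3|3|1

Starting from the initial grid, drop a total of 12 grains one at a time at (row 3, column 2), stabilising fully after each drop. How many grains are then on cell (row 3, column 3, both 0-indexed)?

gen 0: 2|2|0|0|0
3|3|2|3|3
3|3|0|0|3
0|0|1|1|3
3|2|0|1|2
3|0|3|3|1
gen 1: 2|2|0|0|0
3|3|2|3|3
3|3|0|0|3
0|0|2|1|3
3|2|0|1|2
3|0|3|3|1
gen 2: 2|2|0|0|0
3|3|2|3|3
3|3|0|0|3
0|0|3|1|3
3|2|0|1|2
3|0|3|3|1
gen 3: 2|2|0|0|0
3|3|2|3|3
3|3|1|0|3
0|1|0|2|3
3|2|1|1|2
3|0|3|3|1
gen 4: 2|2|0|0|0
3|3|2|3|3
3|3|1|0|3
0|1|1|2|3
3|2|1|1|2
3|0|3|3|1
gen 5: 2|2|0|0|0
3|3|2|3|3
3|3|1|0|3
0|1|2|2|3
3|2|1|1|2
3|0|3|3|1
gen 6: 2|2|0|0|0
3|3|2|3|3
3|3|1|0|3
0|1|3|2|3
3|2|1|1|2
3|0|3|3|1
gen 7: 2|2|0|0|0
3|3|2|3|3
3|3|2|0|3
0|2|0|3|3
3|2|2|1|2
3|0|3|3|1
gen 8: 2|2|0|0|0
3|3|2|3|3
3|3|2|0|3
0|2|1|3|3
3|2|2|1|2
3|0|3|3|1
gen 9: 2|2|0|0|0
3|3|2|3|3
3|3|2|0|3
0|2|2|3|3
3|2|2|1|2
3|0|3|3|1
gen 10: 2|2|0|0|0
3|3|2|3|3
3|3|2|0|3
0|2|3|3|3
3|2|2|1|2
3|0|3|3|1
gen 11: 2|2|0|1|1
3|3|3|0|1
3|3|3|3|1
0|3|1|1|1
3|2|3|2|3
3|0|3|3|1
gen 12: 2|2|0|1|1
3|3|3|0|1
3|3|3|3|1
0|3|2|1|1
3|2|3|2|3
3|0|3|3|1

1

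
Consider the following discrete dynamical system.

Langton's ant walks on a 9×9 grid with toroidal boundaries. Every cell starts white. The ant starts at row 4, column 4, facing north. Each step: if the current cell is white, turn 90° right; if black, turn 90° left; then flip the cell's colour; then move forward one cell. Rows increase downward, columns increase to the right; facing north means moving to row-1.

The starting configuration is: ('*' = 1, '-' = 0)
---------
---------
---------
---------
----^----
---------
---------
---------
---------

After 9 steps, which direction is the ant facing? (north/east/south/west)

west

k=0  ---------
---------
---------
---------
----^----
---------
---------
---------
---------
k=1  ---------
---------
---------
---------
----*>---
---------
---------
---------
---------
k=2  ---------
---------
---------
---------
----**---
-----v---
---------
---------
---------
k=3  ---------
---------
---------
---------
----**---
----<*---
---------
---------
---------
k=4  ---------
---------
---------
---------
----^*---
----**---
---------
---------
---------
k=5  ---------
---------
---------
---------
---<-*---
----**---
---------
---------
---------
k=6  ---------
---------
---------
---^-----
---*-*---
----**---
---------
---------
---------
k=7  ---------
---------
---------
---*>----
---*-*---
----**---
---------
---------
---------
k=8  ---------
---------
---------
---**----
---*v*---
----**---
---------
---------
---------
k=9  ---------
---------
---------
---**----
---<**---
----**---
---------
---------
---------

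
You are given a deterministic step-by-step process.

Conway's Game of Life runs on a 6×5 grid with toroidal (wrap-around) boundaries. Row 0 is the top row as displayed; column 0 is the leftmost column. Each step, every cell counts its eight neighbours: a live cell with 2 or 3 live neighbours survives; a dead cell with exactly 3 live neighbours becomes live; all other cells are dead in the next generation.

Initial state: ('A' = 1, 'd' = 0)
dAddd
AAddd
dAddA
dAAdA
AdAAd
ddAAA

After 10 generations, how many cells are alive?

10

0) dAddd
AAddd
dAddA
dAAdA
AdAAd
ddAAA
1) dAdAA
dAAdd
dddAA
ddddA
Adddd
AdddA
2) dAdAA
dAddd
AdAAA
AddAA
Adddd
dAdAd
3) dAdAA
dAddd
ddAdd
ddAdd
AAAAd
dAdAd
4) dAdAA
AAdAd
dAAdd
ddddd
AddAA
ddddd
5) dAdAA
dddAd
AAAdd
AAAAA
ddddA
ddAdd
6) dddAA
dddAd
ddddd
ddddd
ddddA
AdAdA
7) AdAdd
dddAA
ddddd
ddddd
AddAA
Adddd
8) AAdAd
dddAA
ddddd
ddddA
AdddA
AddAd
9) AAdAd
AdAAA
dddAA
AdddA
AddAd
ddAAd
10) Adddd
ddddd
dAAdd
Adddd
AAAAd
AddAd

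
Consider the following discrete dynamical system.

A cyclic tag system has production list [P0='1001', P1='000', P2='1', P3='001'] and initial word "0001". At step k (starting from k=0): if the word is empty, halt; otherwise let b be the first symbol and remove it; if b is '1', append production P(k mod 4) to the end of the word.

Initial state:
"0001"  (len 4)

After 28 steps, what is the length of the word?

3

0) "0001"  (len 4)
1) "001"  (len 3)
2) "01"  (len 2)
3) "1"  (len 1)
4) "001"  (len 3)
5) "01"  (len 2)
6) "1"  (len 1)
7) "1"  (len 1)
8) "001"  (len 3)
9) "01"  (len 2)
10) "1"  (len 1)
11) "1"  (len 1)
12) "001"  (len 3)
13) "01"  (len 2)
14) "1"  (len 1)
15) "1"  (len 1)
16) "001"  (len 3)
17) "01"  (len 2)
18) "1"  (len 1)
19) "1"  (len 1)
20) "001"  (len 3)
21) "01"  (len 2)
22) "1"  (len 1)
23) "1"  (len 1)
24) "001"  (len 3)
25) "01"  (len 2)
26) "1"  (len 1)
27) "1"  (len 1)
28) "001"  (len 3)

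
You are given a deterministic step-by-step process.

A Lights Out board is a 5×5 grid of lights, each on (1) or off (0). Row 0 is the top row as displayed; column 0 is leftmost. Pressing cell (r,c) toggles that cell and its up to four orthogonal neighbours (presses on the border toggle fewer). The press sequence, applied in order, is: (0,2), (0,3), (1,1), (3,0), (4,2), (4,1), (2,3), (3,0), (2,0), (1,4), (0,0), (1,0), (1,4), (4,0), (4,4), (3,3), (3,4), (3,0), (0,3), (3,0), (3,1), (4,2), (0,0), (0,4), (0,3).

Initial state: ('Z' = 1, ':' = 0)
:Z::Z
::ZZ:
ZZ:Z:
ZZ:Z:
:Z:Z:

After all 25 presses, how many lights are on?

15

k=0  :Z::Z
::ZZ:
ZZ:Z:
ZZ:Z:
:Z:Z:
k=1  ::ZZZ
:::Z:
ZZ:Z:
ZZ:Z:
:Z:Z:
k=2  :::::
:::::
ZZ:Z:
ZZ:Z:
:Z:Z:
k=3  :Z:::
ZZZ::
Z::Z:
ZZ:Z:
:Z:Z:
k=4  :Z:::
ZZZ::
:::Z:
:::Z:
ZZ:Z:
k=5  :Z:::
ZZZ::
:::Z:
::ZZ:
Z:Z::
k=6  :Z:::
ZZZ::
:::Z:
:ZZZ:
:Z:::
k=7  :Z:::
ZZZZ:
::Z:Z
:ZZ::
:Z:::
k=8  :Z:::
ZZZZ:
Z:Z:Z
Z:Z::
ZZ:::
k=9  :Z:::
:ZZZ:
:ZZ:Z
::Z::
ZZ:::
k=10  :Z::Z
:ZZ:Z
:ZZ::
::Z::
ZZ:::
k=11  Z:::Z
ZZZ:Z
:ZZ::
::Z::
ZZ:::
k=12  ::::Z
::Z:Z
ZZZ::
::Z::
ZZ:::
k=13  :::::
::ZZ:
ZZZ:Z
::Z::
ZZ:::
k=14  :::::
::ZZ:
ZZZ:Z
Z:Z::
:::::
k=15  :::::
::ZZ:
ZZZ:Z
Z:Z:Z
:::ZZ
k=16  :::::
::ZZ:
ZZZZZ
Z::Z:
::::Z
k=17  :::::
::ZZ:
ZZZZ:
Z:::Z
:::::
k=18  :::::
::ZZ:
:ZZZ:
:Z::Z
Z::::
k=19  ::ZZZ
::Z::
:ZZZ:
:Z::Z
Z::::
k=20  ::ZZZ
::Z::
ZZZZ:
Z:::Z
:::::
k=21  ::ZZZ
::Z::
Z:ZZ:
:ZZ:Z
:Z:::
k=22  ::ZZZ
::Z::
Z:ZZ:
:Z::Z
::ZZ:
k=23  ZZZZZ
Z:Z::
Z:ZZ:
:Z::Z
::ZZ:
k=24  ZZZ::
Z:Z:Z
Z:ZZ:
:Z::Z
::ZZ:
k=25  ZZ:ZZ
Z:ZZZ
Z:ZZ:
:Z::Z
::ZZ:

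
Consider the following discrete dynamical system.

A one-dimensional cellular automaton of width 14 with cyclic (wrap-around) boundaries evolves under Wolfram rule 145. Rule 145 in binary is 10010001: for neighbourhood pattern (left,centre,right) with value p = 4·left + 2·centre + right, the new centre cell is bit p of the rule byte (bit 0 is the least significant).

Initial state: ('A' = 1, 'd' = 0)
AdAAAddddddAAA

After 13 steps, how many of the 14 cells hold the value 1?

gen 0: AdAAAddddddAAA
gen 1: dddAdAAAAAddAA
gen 2: AAddddAAAdAddd
gen 3: ddAAAddAdddAAd
gen 4: AddAdAddAAdddA
gen 5: dAddddAdddAAdd
gen 6: ddAAAddAAdddAA
gen 7: AddAdAdddAAddd
gen 8: dAddddAAdddAAd
gen 9: ddAAAdddAAdddA
gen 10: AddAdAAdddAAdd
gen 11: dAdddddAAdddAd
gen 12: ddAAAAdddAAddA
gen 13: AddAAdAAdddAdd

6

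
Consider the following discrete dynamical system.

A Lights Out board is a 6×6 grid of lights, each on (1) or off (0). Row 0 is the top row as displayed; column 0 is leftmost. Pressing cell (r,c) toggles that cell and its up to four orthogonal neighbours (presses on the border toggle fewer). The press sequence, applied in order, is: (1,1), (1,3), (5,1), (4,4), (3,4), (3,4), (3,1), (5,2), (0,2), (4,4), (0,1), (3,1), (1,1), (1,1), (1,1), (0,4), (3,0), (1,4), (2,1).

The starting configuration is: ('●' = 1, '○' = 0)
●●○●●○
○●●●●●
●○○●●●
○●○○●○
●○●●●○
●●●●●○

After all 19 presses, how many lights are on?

19

t=0: ●●○●●○
○●●●●●
●○○●●●
○●○○●○
●○●●●○
●●●●●○
t=1: ●○○●●○
●○○●●●
●●○●●●
○●○○●○
●○●●●○
●●●●●○
t=2: ●○○○●○
●○●○○●
●●○○●●
○●○○●○
●○●●●○
●●●●●○
t=3: ●○○○●○
●○●○○●
●●○○●●
○●○○●○
●●●●●○
○○○●●○
t=4: ●○○○●○
●○●○○●
●●○○●●
○●○○○○
●●●○○●
○○○●○○
t=5: ●○○○●○
●○●○○●
●●○○○●
○●○●●●
●●●○●●
○○○●○○
t=6: ●○○○●○
●○●○○●
●●○○●●
○●○○○○
●●●○○●
○○○●○○
t=7: ●○○○●○
●○●○○●
●○○○●●
●○●○○○
●○●○○●
○○○●○○
t=8: ●○○○●○
●○●○○●
●○○○●●
●○●○○○
●○○○○●
○●●○○○
t=9: ●●●●●○
●○○○○●
●○○○●●
●○●○○○
●○○○○●
○●●○○○
t=10: ●●●●●○
●○○○○●
●○○○●●
●○●○●○
●○○●●○
○●●○●○
t=11: ○○○●●○
●●○○○●
●○○○●●
●○●○●○
●○○●●○
○●●○●○
t=12: ○○○●●○
●●○○○●
●●○○●●
○●○○●○
●●○●●○
○●●○●○
t=13: ○●○●●○
○○●○○●
●○○○●●
○●○○●○
●●○●●○
○●●○●○
t=14: ○○○●●○
●●○○○●
●●○○●●
○●○○●○
●●○●●○
○●●○●○
t=15: ○●○●●○
○○●○○●
●○○○●●
○●○○●○
●●○●●○
○●●○●○
t=16: ○●○○○●
○○●○●●
●○○○●●
○●○○●○
●●○●●○
○●●○●○
t=17: ○●○○○●
○○●○●●
○○○○●●
●○○○●○
○●○●●○
○●●○●○
t=18: ○●○○●●
○○●●○○
○○○○○●
●○○○●○
○●○●●○
○●●○●○
t=19: ○●○○●●
○●●●○○
●●●○○●
●●○○●○
○●○●●○
○●●○●○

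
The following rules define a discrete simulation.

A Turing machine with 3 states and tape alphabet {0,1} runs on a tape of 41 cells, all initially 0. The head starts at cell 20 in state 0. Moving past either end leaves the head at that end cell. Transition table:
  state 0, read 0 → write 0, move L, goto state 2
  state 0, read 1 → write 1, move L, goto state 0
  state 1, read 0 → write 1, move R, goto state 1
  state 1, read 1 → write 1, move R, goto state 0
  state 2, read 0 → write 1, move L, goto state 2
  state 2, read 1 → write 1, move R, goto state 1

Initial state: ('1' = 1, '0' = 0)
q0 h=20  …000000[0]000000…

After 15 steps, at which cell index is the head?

t=0: q0 h=20  …000000[0]000000…
t=1: q2 h=19  …000000[0]000000…
t=2: q2 h=18  …000000[0]100000…
t=3: q2 h=17  …000000[0]110000…
t=4: q2 h=16  …000000[0]111000…
t=5: q2 h=15  …000000[0]111100…
t=6: q2 h=14  …000000[0]111110…
t=7: q2 h=13  …000000[0]111111…
t=8: q2 h=12  …000000[0]111111…
t=9: q2 h=11  …000000[0]111111…
t=10: q2 h=10  …000000[0]111111…
t=11: q2 h= 9  …000000[0]111111…
t=12: q2 h= 8  …000000[0]111111…
t=13: q2 h= 7  …000000[0]111111…
t=14: q2 h= 6  |000000[0]111111…
t=15: q2 h= 5  |00000[0]111111…

5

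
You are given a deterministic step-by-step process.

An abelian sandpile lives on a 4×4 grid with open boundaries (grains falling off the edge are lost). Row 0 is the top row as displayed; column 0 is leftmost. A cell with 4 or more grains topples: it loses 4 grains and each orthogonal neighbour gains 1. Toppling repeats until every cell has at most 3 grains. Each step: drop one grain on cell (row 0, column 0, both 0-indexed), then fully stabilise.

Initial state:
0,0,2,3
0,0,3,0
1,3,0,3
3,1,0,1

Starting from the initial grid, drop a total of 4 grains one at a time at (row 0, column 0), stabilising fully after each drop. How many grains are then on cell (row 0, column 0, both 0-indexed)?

0

gen 0: 0,0,2,3
0,0,3,0
1,3,0,3
3,1,0,1
gen 1: 1,0,2,3
0,0,3,0
1,3,0,3
3,1,0,1
gen 2: 2,0,2,3
0,0,3,0
1,3,0,3
3,1,0,1
gen 3: 3,0,2,3
0,0,3,0
1,3,0,3
3,1,0,1
gen 4: 0,1,2,3
1,0,3,0
1,3,0,3
3,1,0,1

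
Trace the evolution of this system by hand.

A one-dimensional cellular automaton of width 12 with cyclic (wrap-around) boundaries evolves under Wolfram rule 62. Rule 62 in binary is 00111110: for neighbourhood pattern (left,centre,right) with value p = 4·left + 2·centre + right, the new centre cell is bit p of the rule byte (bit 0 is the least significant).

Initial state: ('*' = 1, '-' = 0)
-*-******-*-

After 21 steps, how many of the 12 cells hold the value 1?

8

t=0: -*-******-*-
t=1: ****-----***
t=2: ----*---**--
t=3: ---***-**-*-
t=4: --**--**-***
t=5: ***-***-**--
t=6: *--**--**-**
t=7: -***-***-**-
t=8: **--**--**-*
t=9: --***-***-**
t=10: ***--**--**-
t=11: *--***-***-*
t=12: -***--**--**
t=13: **--***-***-
t=14: *-***--**--*
t=15: -**--***-***
t=16: **-***--**--
t=17: *-**--***-**
t=18: -**-***--**-
t=19: **-**--***-*
t=20: --**-***--**
t=21: ***-**--***-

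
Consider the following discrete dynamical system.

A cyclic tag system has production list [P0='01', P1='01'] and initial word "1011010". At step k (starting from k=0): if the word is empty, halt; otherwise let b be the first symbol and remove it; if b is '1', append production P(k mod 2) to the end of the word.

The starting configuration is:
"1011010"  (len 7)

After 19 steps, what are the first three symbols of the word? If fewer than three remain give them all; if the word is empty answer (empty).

[0] "1011010"  (len 7)
[1] "01101001"  (len 8)
[2] "1101001"  (len 7)
[3] "10100101"  (len 8)
[4] "010010101"  (len 9)
[5] "10010101"  (len 8)
[6] "001010101"  (len 9)
[7] "01010101"  (len 8)
[8] "1010101"  (len 7)
[9] "01010101"  (len 8)
[10] "1010101"  (len 7)
[11] "01010101"  (len 8)
[12] "1010101"  (len 7)
[13] "01010101"  (len 8)
[14] "1010101"  (len 7)
[15] "01010101"  (len 8)
[16] "1010101"  (len 7)
[17] "01010101"  (len 8)
[18] "1010101"  (len 7)
[19] "01010101"  (len 8)

010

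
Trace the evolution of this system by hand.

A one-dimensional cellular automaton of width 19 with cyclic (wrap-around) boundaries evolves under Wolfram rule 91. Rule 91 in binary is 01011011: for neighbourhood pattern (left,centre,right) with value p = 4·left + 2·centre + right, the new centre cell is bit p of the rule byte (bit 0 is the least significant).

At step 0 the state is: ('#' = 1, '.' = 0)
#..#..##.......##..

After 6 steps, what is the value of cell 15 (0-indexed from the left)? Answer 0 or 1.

0

[0] #..#..##.......##..
[1] .##.###############
[2] .##.#.............#
[3] .##..#############.
[4] ######...........##
[5] .....#############.
[6] ######...........##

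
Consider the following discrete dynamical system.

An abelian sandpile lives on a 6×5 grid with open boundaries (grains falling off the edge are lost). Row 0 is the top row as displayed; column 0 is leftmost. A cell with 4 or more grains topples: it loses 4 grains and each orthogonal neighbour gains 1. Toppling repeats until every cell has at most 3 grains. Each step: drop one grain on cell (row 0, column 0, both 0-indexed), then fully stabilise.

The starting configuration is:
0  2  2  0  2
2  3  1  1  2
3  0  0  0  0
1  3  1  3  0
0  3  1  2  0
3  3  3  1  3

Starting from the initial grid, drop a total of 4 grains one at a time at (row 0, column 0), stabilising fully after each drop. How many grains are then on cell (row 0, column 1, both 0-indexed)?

3

gen 0: 0  2  2  0  2
2  3  1  1  2
3  0  0  0  0
1  3  1  3  0
0  3  1  2  0
3  3  3  1  3
gen 1: 1  2  2  0  2
2  3  1  1  2
3  0  0  0  0
1  3  1  3  0
0  3  1  2  0
3  3  3  1  3
gen 2: 2  2  2  0  2
2  3  1  1  2
3  0  0  0  0
1  3  1  3  0
0  3  1  2  0
3  3  3  1  3
gen 3: 3  2  2  0  2
2  3  1  1  2
3  0  0  0  0
1  3  1  3  0
0  3  1  2  0
3  3  3  1  3
gen 4: 0  3  2  0  2
3  3  1  1  2
3  0  0  0  0
1  3  1  3  0
0  3  1  2  0
3  3  3  1  3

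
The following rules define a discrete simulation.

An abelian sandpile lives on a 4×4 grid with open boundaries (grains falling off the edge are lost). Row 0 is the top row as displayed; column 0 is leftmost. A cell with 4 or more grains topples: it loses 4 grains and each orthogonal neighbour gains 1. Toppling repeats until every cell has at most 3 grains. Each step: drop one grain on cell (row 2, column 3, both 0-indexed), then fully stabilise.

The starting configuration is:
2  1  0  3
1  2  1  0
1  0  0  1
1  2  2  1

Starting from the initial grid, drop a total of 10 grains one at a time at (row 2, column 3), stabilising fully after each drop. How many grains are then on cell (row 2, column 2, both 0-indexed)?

2

gen 0: 2  1  0  3
1  2  1  0
1  0  0  1
1  2  2  1
gen 1: 2  1  0  3
1  2  1  0
1  0  0  2
1  2  2  1
gen 2: 2  1  0  3
1  2  1  0
1  0  0  3
1  2  2  1
gen 3: 2  1  0  3
1  2  1  1
1  0  1  0
1  2  2  2
gen 4: 2  1  0  3
1  2  1  1
1  0  1  1
1  2  2  2
gen 5: 2  1  0  3
1  2  1  1
1  0  1  2
1  2  2  2
gen 6: 2  1  0  3
1  2  1  1
1  0  1  3
1  2  2  2
gen 7: 2  1  0  3
1  2  1  2
1  0  2  0
1  2  2  3
gen 8: 2  1  0  3
1  2  1  2
1  0  2  1
1  2  2  3
gen 9: 2  1  0  3
1  2  1  2
1  0  2  2
1  2  2  3
gen 10: 2  1  0  3
1  2  1  2
1  0  2  3
1  2  2  3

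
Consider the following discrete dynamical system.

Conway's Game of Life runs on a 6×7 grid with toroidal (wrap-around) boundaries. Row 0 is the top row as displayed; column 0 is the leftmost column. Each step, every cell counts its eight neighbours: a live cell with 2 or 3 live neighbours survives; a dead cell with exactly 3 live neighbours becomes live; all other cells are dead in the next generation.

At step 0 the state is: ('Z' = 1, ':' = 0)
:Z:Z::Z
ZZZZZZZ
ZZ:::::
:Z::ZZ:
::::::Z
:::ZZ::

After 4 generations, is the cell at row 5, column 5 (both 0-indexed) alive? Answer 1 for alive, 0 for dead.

step 0: :Z:Z::Z
ZZZZZZZ
ZZ:::::
:Z::ZZ:
::::::Z
:::ZZ::
step 1: :Z::::Z
:::ZZZ:
:::::::
:Z:::ZZ
:::Z:::
Z:ZZZZ:
step 2: ZZ::::Z
::::ZZ:
::::::Z
:::::::
ZZ:Z:::
ZZZZZZZ
step 3: :::::::
:::::Z:
:::::Z:
Z::::::
:::Z:Z:
:::ZZZ:
step 4: :::::Z:
:::::::
::::::Z
::::Z:Z
:::Z:ZZ
:::Z:Z:

1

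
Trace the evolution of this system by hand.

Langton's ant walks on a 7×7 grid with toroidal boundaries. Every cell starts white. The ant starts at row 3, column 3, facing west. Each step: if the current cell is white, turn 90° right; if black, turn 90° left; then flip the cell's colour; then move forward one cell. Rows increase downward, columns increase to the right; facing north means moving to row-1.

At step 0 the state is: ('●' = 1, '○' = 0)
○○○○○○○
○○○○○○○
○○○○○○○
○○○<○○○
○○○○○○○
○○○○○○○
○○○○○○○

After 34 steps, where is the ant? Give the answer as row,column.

4,6

gen 0: ○○○○○○○
○○○○○○○
○○○○○○○
○○○<○○○
○○○○○○○
○○○○○○○
○○○○○○○
gen 1: ○○○○○○○
○○○○○○○
○○○^○○○
○○○●○○○
○○○○○○○
○○○○○○○
○○○○○○○
gen 2: ○○○○○○○
○○○○○○○
○○○●>○○
○○○●○○○
○○○○○○○
○○○○○○○
○○○○○○○
gen 3: ○○○○○○○
○○○○○○○
○○○●●○○
○○○●v○○
○○○○○○○
○○○○○○○
○○○○○○○
gen 4: ○○○○○○○
○○○○○○○
○○○●●○○
○○○<●○○
○○○○○○○
○○○○○○○
○○○○○○○
gen 5: ○○○○○○○
○○○○○○○
○○○●●○○
○○○○●○○
○○○v○○○
○○○○○○○
○○○○○○○
gen 6: ○○○○○○○
○○○○○○○
○○○●●○○
○○○○●○○
○○<●○○○
○○○○○○○
○○○○○○○
gen 7: ○○○○○○○
○○○○○○○
○○○●●○○
○○^○●○○
○○●●○○○
○○○○○○○
○○○○○○○
gen 8: ○○○○○○○
○○○○○○○
○○○●●○○
○○●>●○○
○○●●○○○
○○○○○○○
○○○○○○○
gen 9: ○○○○○○○
○○○○○○○
○○○●●○○
○○●●●○○
○○●v○○○
○○○○○○○
○○○○○○○
gen 10: ○○○○○○○
○○○○○○○
○○○●●○○
○○●●●○○
○○●○>○○
○○○○○○○
○○○○○○○
gen 11: ○○○○○○○
○○○○○○○
○○○●●○○
○○●●●○○
○○●○●○○
○○○○v○○
○○○○○○○
gen 12: ○○○○○○○
○○○○○○○
○○○●●○○
○○●●●○○
○○●○●○○
○○○<●○○
○○○○○○○
gen 13: ○○○○○○○
○○○○○○○
○○○●●○○
○○●●●○○
○○●^●○○
○○○●●○○
○○○○○○○
gen 14: ○○○○○○○
○○○○○○○
○○○●●○○
○○●●●○○
○○●●>○○
○○○●●○○
○○○○○○○
gen 15: ○○○○○○○
○○○○○○○
○○○●●○○
○○●●^○○
○○●●○○○
○○○●●○○
○○○○○○○
gen 16: ○○○○○○○
○○○○○○○
○○○●●○○
○○●<○○○
○○●●○○○
○○○●●○○
○○○○○○○
gen 17: ○○○○○○○
○○○○○○○
○○○●●○○
○○●○○○○
○○●v○○○
○○○●●○○
○○○○○○○
gen 18: ○○○○○○○
○○○○○○○
○○○●●○○
○○●○○○○
○○●○>○○
○○○●●○○
○○○○○○○
gen 19: ○○○○○○○
○○○○○○○
○○○●●○○
○○●○○○○
○○●○●○○
○○○●v○○
○○○○○○○
gen 20: ○○○○○○○
○○○○○○○
○○○●●○○
○○●○○○○
○○●○●○○
○○○●○>○
○○○○○○○
gen 21: ○○○○○○○
○○○○○○○
○○○●●○○
○○●○○○○
○○●○●○○
○○○●○●○
○○○○○v○
gen 22: ○○○○○○○
○○○○○○○
○○○●●○○
○○●○○○○
○○●○●○○
○○○●○●○
○○○○<●○
gen 23: ○○○○○○○
○○○○○○○
○○○●●○○
○○●○○○○
○○●○●○○
○○○●^●○
○○○○●●○
gen 24: ○○○○○○○
○○○○○○○
○○○●●○○
○○●○○○○
○○●○●○○
○○○●●>○
○○○○●●○
gen 25: ○○○○○○○
○○○○○○○
○○○●●○○
○○●○○○○
○○●○●^○
○○○●●○○
○○○○●●○
gen 26: ○○○○○○○
○○○○○○○
○○○●●○○
○○●○○○○
○○●○●●>
○○○●●○○
○○○○●●○
gen 27: ○○○○○○○
○○○○○○○
○○○●●○○
○○●○○○○
○○●○●●●
○○○●●○v
○○○○●●○
gen 28: ○○○○○○○
○○○○○○○
○○○●●○○
○○●○○○○
○○●○●●●
○○○●●<●
○○○○●●○
gen 29: ○○○○○○○
○○○○○○○
○○○●●○○
○○●○○○○
○○●○●^●
○○○●●●●
○○○○●●○
gen 30: ○○○○○○○
○○○○○○○
○○○●●○○
○○●○○○○
○○●○<○●
○○○●●●●
○○○○●●○
gen 31: ○○○○○○○
○○○○○○○
○○○●●○○
○○●○○○○
○○●○○○●
○○○●v●●
○○○○●●○
gen 32: ○○○○○○○
○○○○○○○
○○○●●○○
○○●○○○○
○○●○○○●
○○○●○>●
○○○○●●○
gen 33: ○○○○○○○
○○○○○○○
○○○●●○○
○○●○○○○
○○●○○^●
○○○●○○●
○○○○●●○
gen 34: ○○○○○○○
○○○○○○○
○○○●●○○
○○●○○○○
○○●○○●>
○○○●○○●
○○○○●●○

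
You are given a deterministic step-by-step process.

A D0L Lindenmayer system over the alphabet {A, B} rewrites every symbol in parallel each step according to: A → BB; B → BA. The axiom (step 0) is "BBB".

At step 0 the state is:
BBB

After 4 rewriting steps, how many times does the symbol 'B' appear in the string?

33

k=0  BBB
k=1  BABABA
k=2  BABBBABBBABB
k=3  BABBBABABABBBABABABBBABA
k=4  BABBBABABABBBABBBABBBABABABBBABBBABBBABABABBBABB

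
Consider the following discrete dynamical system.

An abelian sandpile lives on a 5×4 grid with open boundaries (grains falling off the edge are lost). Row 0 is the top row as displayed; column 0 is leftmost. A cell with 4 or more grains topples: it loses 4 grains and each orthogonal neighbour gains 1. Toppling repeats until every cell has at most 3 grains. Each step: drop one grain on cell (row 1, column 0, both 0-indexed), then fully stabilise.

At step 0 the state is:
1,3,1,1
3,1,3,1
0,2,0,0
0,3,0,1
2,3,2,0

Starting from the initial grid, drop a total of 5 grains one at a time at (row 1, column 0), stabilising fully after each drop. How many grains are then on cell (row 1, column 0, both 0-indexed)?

0

k=0  1,3,1,1
3,1,3,1
0,2,0,0
0,3,0,1
2,3,2,0
k=1  2,3,1,1
0,2,3,1
1,2,0,0
0,3,0,1
2,3,2,0
k=2  2,3,1,1
1,2,3,1
1,2,0,0
0,3,0,1
2,3,2,0
k=3  2,3,1,1
2,2,3,1
1,2,0,0
0,3,0,1
2,3,2,0
k=4  2,3,1,1
3,2,3,1
1,2,0,0
0,3,0,1
2,3,2,0
k=5  3,3,1,1
0,3,3,1
2,2,0,0
0,3,0,1
2,3,2,0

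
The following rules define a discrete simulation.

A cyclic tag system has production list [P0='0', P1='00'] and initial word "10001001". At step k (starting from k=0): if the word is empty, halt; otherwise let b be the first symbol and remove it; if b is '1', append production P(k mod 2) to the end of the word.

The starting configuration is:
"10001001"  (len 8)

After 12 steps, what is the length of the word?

gen 0: "10001001"  (len 8)
gen 1: "00010010"  (len 8)
gen 2: "0010010"  (len 7)
gen 3: "010010"  (len 6)
gen 4: "10010"  (len 5)
gen 5: "00100"  (len 5)
gen 6: "0100"  (len 4)
gen 7: "100"  (len 3)
gen 8: "0000"  (len 4)
gen 9: "000"  (len 3)
gen 10: "00"  (len 2)
gen 11: "0"  (len 1)
gen 12: (halted — word empty)

0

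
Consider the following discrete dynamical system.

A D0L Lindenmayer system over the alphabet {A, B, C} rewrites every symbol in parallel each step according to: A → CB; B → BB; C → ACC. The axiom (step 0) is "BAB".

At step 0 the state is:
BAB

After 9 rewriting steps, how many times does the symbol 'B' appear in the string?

0) BAB
1) BBCBBB
2) BBBBACCBBBBBB
3) BBBBBBBBCBACCACCBBBBBBBBBBBB
4) BBBBBBBBBBBBBBBBACCBBCBACCACCCBACCACCBBBBBBBBBBBBBBBBBBBBBBBB
5) BBBBBBBBBBBBBBBBBBBBBBBBBBBBBBBBCBACCACCBBBBACCBBCBACCACCC…CCCBACCACCBBBBBBBBBBBBBBBBBBBBBBBBBBBBBBBBBBBBBBBBBBBBBBBB  (len 134)
6) BBBBBBBBBBBBBBBBBBBBBBBBBBBBBBBBBBBBBBBBBBBBBBBBBBBBBBBBBB…BBBBBBBBBBBBBBBBBBBBBBBBBBBBBBBBBBBBBBBBBBBBBBBBBBBBBBBBBB  (len 297)
7) BBBBBBBBBBBBBBBBBBBBBBBBBBBBBBBBBBBBBBBBBBBBBBBBBBBBBBBBBB…BBBBBBBBBBBBBBBBBBBBBBBBBBBBBBBBBBBBBBBBBBBBBBBBBBBBBBBBBB  (len 664)
8) BBBBBBBBBBBBBBBBBBBBBBBBBBBBBBBBBBBBBBBBBBBBBBBBBBBBBBBBBB…BBBBBBBBBBBBBBBBBBBBBBBBBBBBBBBBBBBBBBBBBBBBBBBBBBBBBBBBBB  (len 1497)
9) BBBBBBBBBBBBBBBBBBBBBBBBBBBBBBBBBBBBBBBBBBBBBBBBBBBBBBBBBB…BBBBBBBBBBBBBBBBBBBBBBBBBBBBBBBBBBBBBBBBBBBBBBBBBBBBBBBBBB  (len 3402)

2009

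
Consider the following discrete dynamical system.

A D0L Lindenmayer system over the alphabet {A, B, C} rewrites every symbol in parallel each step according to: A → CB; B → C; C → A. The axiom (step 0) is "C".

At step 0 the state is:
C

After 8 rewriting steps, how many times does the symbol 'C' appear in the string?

4

t=0: C
t=1: A
t=2: CB
t=3: AC
t=4: CBA
t=5: ACCB
t=6: CBAAC
t=7: ACCBCBA
t=8: CBAACACCB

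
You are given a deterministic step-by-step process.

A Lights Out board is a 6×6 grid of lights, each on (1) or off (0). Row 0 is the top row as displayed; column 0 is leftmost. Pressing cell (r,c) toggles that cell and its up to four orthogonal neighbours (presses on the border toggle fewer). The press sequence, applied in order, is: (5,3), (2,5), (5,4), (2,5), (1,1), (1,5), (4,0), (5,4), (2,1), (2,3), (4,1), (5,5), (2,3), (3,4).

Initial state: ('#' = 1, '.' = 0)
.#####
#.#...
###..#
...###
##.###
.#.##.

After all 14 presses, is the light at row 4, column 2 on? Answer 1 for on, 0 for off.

k=0  .#####
#.#...
###..#
...###
##.###
.#.##.
k=1  .#####
#.#...
###..#
...###
##..##
.##...
k=2  .#####
#.#..#
###.#.
...##.
##..##
.##...
k=3  .#####
#.#..#
###.#.
...##.
##...#
.#####
k=4  .#####
#.#...
###..#
...###
##...#
.#####
k=5  ..####
.#....
#.#..#
...###
##...#
.#####
k=6  ..###.
.#..##
#.#...
...###
##...#
.#####
k=7  ..###.
.#..##
#.#...
#..###
.....#
######
k=8  ..###.
.#..##
#.#...
#..###
....##
###...
k=9  ..###.
....##
.#....
##.###
....##
###...
k=10  ..###.
...###
.####.
##..##
....##
###...
k=11  ..###.
...###
.####.
#...##
###.##
#.#...
k=12  ..###.
...###
.####.
#...##
###.#.
#.#.##
k=13  ..###.
....##
.#....
#..###
###.#.
#.#.##
k=14  ..###.
....##
.#..#.
#.....
###...
#.#.##

1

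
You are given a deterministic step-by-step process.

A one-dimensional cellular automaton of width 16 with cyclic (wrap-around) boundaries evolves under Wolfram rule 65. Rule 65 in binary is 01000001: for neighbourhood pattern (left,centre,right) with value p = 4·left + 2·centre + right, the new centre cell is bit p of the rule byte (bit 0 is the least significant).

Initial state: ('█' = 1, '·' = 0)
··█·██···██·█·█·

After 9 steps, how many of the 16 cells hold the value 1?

k=0  ··█·██···██·█·█·
k=1  █····█·█··█·····
k=2  ··██········███·
k=3  █··█·██████···█·
k=4  ··········█·█···
k=5  █████████·····██
k=6  ········█·███···
k=7  ███████·····█·██
k=8  ······█·███·····
k=9  █████·····█·████

10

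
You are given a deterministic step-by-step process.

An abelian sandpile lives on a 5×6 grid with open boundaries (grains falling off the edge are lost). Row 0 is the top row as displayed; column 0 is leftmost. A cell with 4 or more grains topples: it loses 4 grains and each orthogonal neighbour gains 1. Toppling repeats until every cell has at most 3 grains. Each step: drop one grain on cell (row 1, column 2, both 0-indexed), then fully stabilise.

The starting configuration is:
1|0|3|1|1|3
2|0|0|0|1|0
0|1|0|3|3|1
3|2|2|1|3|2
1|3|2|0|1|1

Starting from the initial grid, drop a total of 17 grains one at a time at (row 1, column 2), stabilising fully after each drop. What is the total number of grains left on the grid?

[0] 1|0|3|1|1|3
2|0|0|0|1|0
0|1|0|3|3|1
3|2|2|1|3|2
1|3|2|0|1|1
[1] 1|0|3|1|1|3
2|0|1|0|1|0
0|1|0|3|3|1
3|2|2|1|3|2
1|3|2|0|1|1
[2] 1|0|3|1|1|3
2|0|2|0|1|0
0|1|0|3|3|1
3|2|2|1|3|2
1|3|2|0|1|1
[3] 1|0|3|1|1|3
2|0|3|0|1|0
0|1|0|3|3|1
3|2|2|1|3|2
1|3|2|0|1|1
[4] 1|1|0|2|1|3
2|1|1|1|1|0
0|1|1|3|3|1
3|2|2|1|3|2
1|3|2|0|1|1
[5] 1|1|0|2|1|3
2|1|2|1|1|0
0|1|1|3|3|1
3|2|2|1|3|2
1|3|2|0|1|1
[6] 1|1|0|2|1|3
2|1|3|1|1|0
0|1|1|3|3|1
3|2|2|1|3|2
1|3|2|0|1|1
[7] 1|1|1|2|1|3
2|2|0|2|1|0
0|1|2|3|3|1
3|2|2|1|3|2
1|3|2|0|1|1
[8] 1|1|1|2|1|3
2|2|1|2|1|0
0|1|2|3|3|1
3|2|2|1|3|2
1|3|2|0|1|1
[9] 1|1|1|2|1|3
2|2|2|2|1|0
0|1|2|3|3|1
3|2|2|1|3|2
1|3|2|0|1|1
[10] 1|1|1|2|1|3
2|2|3|2|1|0
0|1|2|3|3|1
3|2|2|1|3|2
1|3|2|0|1|1
[11] 1|1|2|2|1|3
2|3|0|3|1|0
0|1|3|3|3|1
3|2|2|1|3|2
1|3|2|0|1|1
[12] 1|1|2|2|1|3
2|3|1|3|1|0
0|1|3|3|3|1
3|2|2|1|3|2
1|3|2|0|1|1
[13] 1|1|2|2|1|3
2|3|2|3|1|0
0|1|3|3|3|1
3|2|2|1|3|2
1|3|2|0|1|1
[14] 1|1|2|2|1|3
2|3|3|3|1|0
0|1|3|3|3|1
3|2|2|1|3|2
1|3|2|0|1|1
[15] 1|2|3|3|1|3
3|0|3|1|3|0
0|3|1|2|1|2
3|2|3|3|0|3
1|3|2|0|2|1
[16] 1|3|1|0|2|3
3|1|1|3|3|0
0|3|2|2|1|2
3|2|3|3|0|3
1|3|2|0|2|1
[17] 1|3|1|0|2|3
3|1|2|3|3|0
0|3|2|2|1|2
3|2|3|3|0|3
1|3|2|0|2|1

55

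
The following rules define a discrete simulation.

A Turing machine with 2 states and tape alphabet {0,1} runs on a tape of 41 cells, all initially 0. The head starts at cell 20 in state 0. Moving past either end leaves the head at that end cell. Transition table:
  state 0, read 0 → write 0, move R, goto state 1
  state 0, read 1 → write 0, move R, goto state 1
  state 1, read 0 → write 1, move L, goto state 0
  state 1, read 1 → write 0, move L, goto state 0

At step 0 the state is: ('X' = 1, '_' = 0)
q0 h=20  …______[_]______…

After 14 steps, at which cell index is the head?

[0] q0 h=20  …______[_]______…
[1] q1 h=21  …______[_]______…
[2] q0 h=20  …______[_]X_____…
[3] q1 h=21  …______[X]______…
[4] q0 h=20  …______[_]______…
[5] q1 h=21  …______[_]______…
[6] q0 h=20  …______[_]X_____…
[7] q1 h=21  …______[X]______…
[8] q0 h=20  …______[_]______…
[9] q1 h=21  …______[_]______…
[10] q0 h=20  …______[_]X_____…
[11] q1 h=21  …______[X]______…
[12] q0 h=20  …______[_]______…
[13] q1 h=21  …______[_]______…
[14] q0 h=20  …______[_]X_____…

20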